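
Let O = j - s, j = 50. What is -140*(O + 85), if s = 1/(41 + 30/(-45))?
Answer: -2286480/121 ≈ -18897.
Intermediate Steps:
s = 3/121 (s = 1/(41 + 30*(-1/45)) = 1/(41 - 2/3) = 1/(121/3) = 3/121 ≈ 0.024793)
O = 6047/121 (O = 50 - 1*3/121 = 50 - 3/121 = 6047/121 ≈ 49.975)
-140*(O + 85) = -140*(6047/121 + 85) = -140*16332/121 = -2286480/121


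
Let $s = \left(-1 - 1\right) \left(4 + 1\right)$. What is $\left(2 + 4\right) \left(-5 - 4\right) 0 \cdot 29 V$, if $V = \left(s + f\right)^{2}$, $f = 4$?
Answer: $0$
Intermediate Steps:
$s = -10$ ($s = \left(-2\right) 5 = -10$)
$V = 36$ ($V = \left(-10 + 4\right)^{2} = \left(-6\right)^{2} = 36$)
$\left(2 + 4\right) \left(-5 - 4\right) 0 \cdot 29 V = \left(2 + 4\right) \left(-5 - 4\right) 0 \cdot 29 \cdot 36 = 6 \left(\left(-9\right) 0\right) 29 \cdot 36 = 6 \cdot 0 \cdot 29 \cdot 36 = 0 \cdot 29 \cdot 36 = 0 \cdot 36 = 0$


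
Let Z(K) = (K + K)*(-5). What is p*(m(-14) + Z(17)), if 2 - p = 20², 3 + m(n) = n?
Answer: 74426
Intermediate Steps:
Z(K) = -10*K (Z(K) = (2*K)*(-5) = -10*K)
m(n) = -3 + n
p = -398 (p = 2 - 1*20² = 2 - 1*400 = 2 - 400 = -398)
p*(m(-14) + Z(17)) = -398*((-3 - 14) - 10*17) = -398*(-17 - 170) = -398*(-187) = 74426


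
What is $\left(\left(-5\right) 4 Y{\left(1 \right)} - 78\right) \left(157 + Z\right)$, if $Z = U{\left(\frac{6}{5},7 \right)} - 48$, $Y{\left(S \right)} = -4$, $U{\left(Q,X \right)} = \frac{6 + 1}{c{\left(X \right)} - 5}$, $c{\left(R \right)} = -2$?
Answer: $216$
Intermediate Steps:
$U{\left(Q,X \right)} = -1$ ($U{\left(Q,X \right)} = \frac{6 + 1}{-2 - 5} = \frac{7}{-7} = 7 \left(- \frac{1}{7}\right) = -1$)
$Z = -49$ ($Z = -1 - 48 = -49$)
$\left(\left(-5\right) 4 Y{\left(1 \right)} - 78\right) \left(157 + Z\right) = \left(\left(-5\right) 4 \left(-4\right) - 78\right) \left(157 - 49\right) = \left(\left(-20\right) \left(-4\right) - 78\right) 108 = \left(80 - 78\right) 108 = 2 \cdot 108 = 216$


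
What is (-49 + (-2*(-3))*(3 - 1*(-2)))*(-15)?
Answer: 285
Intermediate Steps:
(-49 + (-2*(-3))*(3 - 1*(-2)))*(-15) = (-49 + 6*(3 + 2))*(-15) = (-49 + 6*5)*(-15) = (-49 + 30)*(-15) = -19*(-15) = 285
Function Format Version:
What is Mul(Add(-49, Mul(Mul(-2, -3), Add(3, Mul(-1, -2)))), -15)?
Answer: 285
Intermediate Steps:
Mul(Add(-49, Mul(Mul(-2, -3), Add(3, Mul(-1, -2)))), -15) = Mul(Add(-49, Mul(6, Add(3, 2))), -15) = Mul(Add(-49, Mul(6, 5)), -15) = Mul(Add(-49, 30), -15) = Mul(-19, -15) = 285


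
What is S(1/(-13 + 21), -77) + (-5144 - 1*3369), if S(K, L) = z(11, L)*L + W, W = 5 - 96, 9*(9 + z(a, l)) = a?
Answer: -72046/9 ≈ -8005.1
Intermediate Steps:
z(a, l) = -9 + a/9
W = -91
S(K, L) = -91 - 70*L/9 (S(K, L) = (-9 + (1/9)*11)*L - 91 = (-9 + 11/9)*L - 91 = -70*L/9 - 91 = -91 - 70*L/9)
S(1/(-13 + 21), -77) + (-5144 - 1*3369) = (-91 - 70/9*(-77)) + (-5144 - 1*3369) = (-91 + 5390/9) + (-5144 - 3369) = 4571/9 - 8513 = -72046/9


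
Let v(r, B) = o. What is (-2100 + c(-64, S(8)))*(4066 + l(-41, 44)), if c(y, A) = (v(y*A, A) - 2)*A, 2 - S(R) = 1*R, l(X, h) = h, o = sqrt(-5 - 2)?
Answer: -8581680 - 24660*I*sqrt(7) ≈ -8.5817e+6 - 65244.0*I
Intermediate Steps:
o = I*sqrt(7) (o = sqrt(-7) = I*sqrt(7) ≈ 2.6458*I)
v(r, B) = I*sqrt(7)
S(R) = 2 - R
c(y, A) = A*(-2 + I*sqrt(7)) (c(y, A) = (I*sqrt(7) - 2)*A = (-2 + I*sqrt(7))*A = A*(-2 + I*sqrt(7)))
(-2100 + c(-64, S(8)))*(4066 + l(-41, 44)) = (-2100 + (2 - 1*8)*(-2 + I*sqrt(7)))*(4066 + 44) = (-2100 + (2 - 8)*(-2 + I*sqrt(7)))*4110 = (-2100 - 6*(-2 + I*sqrt(7)))*4110 = (-2100 + (12 - 6*I*sqrt(7)))*4110 = (-2088 - 6*I*sqrt(7))*4110 = -8581680 - 24660*I*sqrt(7)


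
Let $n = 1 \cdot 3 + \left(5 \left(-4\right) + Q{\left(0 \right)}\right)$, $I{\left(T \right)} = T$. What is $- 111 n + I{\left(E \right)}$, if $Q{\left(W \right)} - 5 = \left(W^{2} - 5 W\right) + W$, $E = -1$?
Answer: $1331$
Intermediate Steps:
$Q{\left(W \right)} = 5 + W^{2} - 4 W$ ($Q{\left(W \right)} = 5 + \left(\left(W^{2} - 5 W\right) + W\right) = 5 + \left(W^{2} - 4 W\right) = 5 + W^{2} - 4 W$)
$n = -12$ ($n = 1 \cdot 3 + \left(5 \left(-4\right) + \left(5 + 0^{2} - 0\right)\right) = 3 + \left(-20 + \left(5 + 0 + 0\right)\right) = 3 + \left(-20 + 5\right) = 3 - 15 = -12$)
$- 111 n + I{\left(E \right)} = \left(-111\right) \left(-12\right) - 1 = 1332 - 1 = 1331$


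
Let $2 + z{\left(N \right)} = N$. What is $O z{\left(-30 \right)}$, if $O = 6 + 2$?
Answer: $-256$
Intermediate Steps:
$z{\left(N \right)} = -2 + N$
$O = 8$
$O z{\left(-30 \right)} = 8 \left(-2 - 30\right) = 8 \left(-32\right) = -256$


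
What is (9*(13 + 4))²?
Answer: 23409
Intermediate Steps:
(9*(13 + 4))² = (9*17)² = 153² = 23409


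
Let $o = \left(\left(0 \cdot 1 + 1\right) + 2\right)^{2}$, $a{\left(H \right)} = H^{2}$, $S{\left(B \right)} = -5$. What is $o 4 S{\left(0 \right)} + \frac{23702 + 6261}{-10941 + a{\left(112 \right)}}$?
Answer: $- \frac{258577}{1603} \approx -161.31$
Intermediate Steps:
$o = 9$ ($o = \left(\left(0 + 1\right) + 2\right)^{2} = \left(1 + 2\right)^{2} = 3^{2} = 9$)
$o 4 S{\left(0 \right)} + \frac{23702 + 6261}{-10941 + a{\left(112 \right)}} = 9 \cdot 4 \left(-5\right) + \frac{23702 + 6261}{-10941 + 112^{2}} = 36 \left(-5\right) + \frac{29963}{-10941 + 12544} = -180 + \frac{29963}{1603} = - \frac{258577}{1603}$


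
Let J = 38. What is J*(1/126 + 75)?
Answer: 179569/63 ≈ 2850.3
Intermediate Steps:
J*(1/126 + 75) = 38*(1/126 + 75) = 38*(9451/126) = 179569/63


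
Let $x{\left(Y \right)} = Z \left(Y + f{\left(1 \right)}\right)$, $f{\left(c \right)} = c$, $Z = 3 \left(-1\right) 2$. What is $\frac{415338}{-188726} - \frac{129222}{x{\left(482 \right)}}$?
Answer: $\frac{643997268}{15192443} \approx 42.389$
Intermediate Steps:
$Z = -6$ ($Z = \left(-3\right) 2 = -6$)
$x{\left(Y \right)} = -6 - 6 Y$ ($x{\left(Y \right)} = - 6 \left(Y + 1\right) = - 6 \left(1 + Y\right) = -6 - 6 Y$)
$\frac{415338}{-188726} - \frac{129222}{x{\left(482 \right)}} = \frac{415338}{-188726} - \frac{129222}{-6 - 2892} = 415338 \left(- \frac{1}{188726}\right) - \frac{129222}{-6 - 2892} = - \frac{207669}{94363} - \frac{129222}{-2898} = - \frac{207669}{94363} - - \frac{7179}{161} = - \frac{207669}{94363} + \frac{7179}{161} = \frac{643997268}{15192443}$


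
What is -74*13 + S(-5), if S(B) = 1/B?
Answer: -4811/5 ≈ -962.20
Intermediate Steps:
-74*13 + S(-5) = -74*13 + 1/(-5) = -37*26 - 1/5 = -962 - 1/5 = -4811/5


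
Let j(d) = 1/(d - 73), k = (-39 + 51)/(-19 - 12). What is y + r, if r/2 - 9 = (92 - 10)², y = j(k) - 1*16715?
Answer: -7391506/2275 ≈ -3249.0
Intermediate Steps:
k = -12/31 (k = 12/(-31) = 12*(-1/31) = -12/31 ≈ -0.38710)
j(d) = 1/(-73 + d)
y = -38026656/2275 (y = 1/(-73 - 12/31) - 1*16715 = 1/(-2275/31) - 16715 = -31/2275 - 16715 = -38026656/2275 ≈ -16715.)
r = 13466 (r = 18 + 2*(92 - 10)² = 18 + 2*82² = 18 + 2*6724 = 18 + 13448 = 13466)
y + r = -38026656/2275 + 13466 = -7391506/2275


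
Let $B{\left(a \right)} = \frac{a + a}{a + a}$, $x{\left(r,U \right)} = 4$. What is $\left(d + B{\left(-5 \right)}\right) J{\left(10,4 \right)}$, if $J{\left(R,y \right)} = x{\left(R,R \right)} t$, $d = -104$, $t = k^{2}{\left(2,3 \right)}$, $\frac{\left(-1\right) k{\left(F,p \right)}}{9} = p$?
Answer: $-300348$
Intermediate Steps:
$k{\left(F,p \right)} = - 9 p$
$t = 729$ ($t = \left(\left(-9\right) 3\right)^{2} = \left(-27\right)^{2} = 729$)
$J{\left(R,y \right)} = 2916$ ($J{\left(R,y \right)} = 4 \cdot 729 = 2916$)
$B{\left(a \right)} = 1$ ($B{\left(a \right)} = \frac{2 a}{2 a} = 2 a \frac{1}{2 a} = 1$)
$\left(d + B{\left(-5 \right)}\right) J{\left(10,4 \right)} = \left(-104 + 1\right) 2916 = \left(-103\right) 2916 = -300348$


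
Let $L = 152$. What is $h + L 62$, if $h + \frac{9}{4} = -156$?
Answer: $\frac{37063}{4} \approx 9265.8$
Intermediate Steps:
$h = - \frac{633}{4}$ ($h = - \frac{9}{4} - 156 = - \frac{633}{4} \approx -158.25$)
$h + L 62 = - \frac{633}{4} + 152 \cdot 62 = - \frac{633}{4} + 9424 = \frac{37063}{4}$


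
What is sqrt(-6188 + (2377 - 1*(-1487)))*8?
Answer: 16*I*sqrt(581) ≈ 385.66*I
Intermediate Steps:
sqrt(-6188 + (2377 - 1*(-1487)))*8 = sqrt(-6188 + (2377 + 1487))*8 = sqrt(-6188 + 3864)*8 = sqrt(-2324)*8 = (2*I*sqrt(581))*8 = 16*I*sqrt(581)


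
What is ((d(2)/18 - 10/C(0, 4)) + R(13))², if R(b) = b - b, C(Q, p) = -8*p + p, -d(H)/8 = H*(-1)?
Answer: 24649/15876 ≈ 1.5526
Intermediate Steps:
d(H) = 8*H (d(H) = -8*H*(-1) = -(-8)*H = 8*H)
C(Q, p) = -7*p
R(b) = 0
((d(2)/18 - 10/C(0, 4)) + R(13))² = (((8*2)/18 - 10/((-7*4))) + 0)² = ((16*(1/18) - 10/(-28)) + 0)² = ((8/9 - 10*(-1/28)) + 0)² = ((8/9 + 5/14) + 0)² = (157/126 + 0)² = (157/126)² = 24649/15876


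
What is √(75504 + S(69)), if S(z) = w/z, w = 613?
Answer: √359516841/69 ≈ 274.80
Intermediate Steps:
S(z) = 613/z
√(75504 + S(69)) = √(75504 + 613/69) = √(5210389/69) = √359516841/69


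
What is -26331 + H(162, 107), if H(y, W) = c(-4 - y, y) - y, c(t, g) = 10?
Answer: -26483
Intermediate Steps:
H(y, W) = 10 - y
-26331 + H(162, 107) = -26331 + (10 - 1*162) = -26331 + (10 - 162) = -26331 - 152 = -26483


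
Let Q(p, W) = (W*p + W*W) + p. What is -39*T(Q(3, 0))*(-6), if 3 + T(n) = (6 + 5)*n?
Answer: 7020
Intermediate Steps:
Q(p, W) = p + W**2 + W*p (Q(p, W) = (W*p + W**2) + p = (W**2 + W*p) + p = p + W**2 + W*p)
T(n) = -3 + 11*n (T(n) = -3 + (6 + 5)*n = -3 + 11*n)
-39*T(Q(3, 0))*(-6) = -39*(-3 + 11*(3 + 0**2 + 0*3))*(-6) = -39*(-3 + 11*(3 + 0 + 0))*(-6) = -39*(-3 + 11*3)*(-6) = -39*(-3 + 33)*(-6) = -39*30*(-6) = -1170*(-6) = 7020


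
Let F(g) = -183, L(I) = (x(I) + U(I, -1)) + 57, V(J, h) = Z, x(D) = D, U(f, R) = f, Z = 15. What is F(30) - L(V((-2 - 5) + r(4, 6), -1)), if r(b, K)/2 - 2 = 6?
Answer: -270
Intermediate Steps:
r(b, K) = 16 (r(b, K) = 4 + 2*6 = 4 + 12 = 16)
V(J, h) = 15
L(I) = 57 + 2*I (L(I) = (I + I) + 57 = 2*I + 57 = 57 + 2*I)
F(30) - L(V((-2 - 5) + r(4, 6), -1)) = -183 - (57 + 2*15) = -183 - (57 + 30) = -183 - 1*87 = -183 - 87 = -270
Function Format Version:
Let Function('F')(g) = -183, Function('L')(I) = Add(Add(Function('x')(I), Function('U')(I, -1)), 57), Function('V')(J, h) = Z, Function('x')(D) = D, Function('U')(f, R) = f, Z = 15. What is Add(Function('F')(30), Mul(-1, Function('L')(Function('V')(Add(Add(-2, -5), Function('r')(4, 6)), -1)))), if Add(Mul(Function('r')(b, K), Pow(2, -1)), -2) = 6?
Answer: -270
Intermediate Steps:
Function('r')(b, K) = 16 (Function('r')(b, K) = Add(4, Mul(2, 6)) = Add(4, 12) = 16)
Function('V')(J, h) = 15
Function('L')(I) = Add(57, Mul(2, I)) (Function('L')(I) = Add(Add(I, I), 57) = Add(Mul(2, I), 57) = Add(57, Mul(2, I)))
Add(Function('F')(30), Mul(-1, Function('L')(Function('V')(Add(Add(-2, -5), Function('r')(4, 6)), -1)))) = Add(-183, Mul(-1, Add(57, Mul(2, 15)))) = Add(-183, Mul(-1, Add(57, 30))) = Add(-183, Mul(-1, 87)) = Add(-183, -87) = -270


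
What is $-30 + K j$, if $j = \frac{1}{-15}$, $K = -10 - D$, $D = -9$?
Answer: $- \frac{449}{15} \approx -29.933$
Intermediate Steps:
$K = -1$ ($K = -10 - -9 = -10 + 9 = -1$)
$j = - \frac{1}{15} \approx -0.066667$
$-30 + K j = -30 - - \frac{1}{15} = -30 + \frac{1}{15} = - \frac{449}{15}$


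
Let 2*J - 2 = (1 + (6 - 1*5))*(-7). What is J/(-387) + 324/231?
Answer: 14086/9933 ≈ 1.4181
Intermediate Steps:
J = -6 (J = 1 + ((1 + (6 - 1*5))*(-7))/2 = 1 + ((1 + (6 - 5))*(-7))/2 = 1 + ((1 + 1)*(-7))/2 = 1 + (2*(-7))/2 = 1 + (½)*(-14) = 1 - 7 = -6)
J/(-387) + 324/231 = -6/(-387) + 324/231 = -6*(-1/387) + 324*(1/231) = 2/129 + 108/77 = 14086/9933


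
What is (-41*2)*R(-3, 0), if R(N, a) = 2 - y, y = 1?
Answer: -82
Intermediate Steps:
R(N, a) = 1 (R(N, a) = 2 - 1*1 = 2 - 1 = 1)
(-41*2)*R(-3, 0) = -41*2*1 = -82*1 = -82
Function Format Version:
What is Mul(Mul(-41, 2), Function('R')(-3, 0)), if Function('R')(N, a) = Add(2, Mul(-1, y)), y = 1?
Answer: -82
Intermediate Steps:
Function('R')(N, a) = 1 (Function('R')(N, a) = Add(2, Mul(-1, 1)) = Add(2, -1) = 1)
Mul(Mul(-41, 2), Function('R')(-3, 0)) = Mul(Mul(-41, 2), 1) = Mul(-82, 1) = -82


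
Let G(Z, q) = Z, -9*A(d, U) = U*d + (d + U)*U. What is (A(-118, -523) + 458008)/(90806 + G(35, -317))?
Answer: 1241705/272523 ≈ 4.5563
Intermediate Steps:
A(d, U) = -U*d/9 - U*(U + d)/9 (A(d, U) = -(U*d + (d + U)*U)/9 = -(U*d + (U + d)*U)/9 = -(U*d + U*(U + d))/9 = -U*d/9 - U*(U + d)/9)
(A(-118, -523) + 458008)/(90806 + G(35, -317)) = (-⅑*(-523)*(-523 + 2*(-118)) + 458008)/(90806 + 35) = (-⅑*(-523)*(-523 - 236) + 458008)/90841 = (-⅑*(-523)*(-759) + 458008)*(1/90841) = (-132319/3 + 458008)*(1/90841) = (1241705/3)*(1/90841) = 1241705/272523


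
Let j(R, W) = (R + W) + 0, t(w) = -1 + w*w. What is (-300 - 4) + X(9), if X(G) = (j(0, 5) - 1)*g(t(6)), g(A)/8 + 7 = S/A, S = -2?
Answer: -18544/35 ≈ -529.83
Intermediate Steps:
t(w) = -1 + w²
g(A) = -56 - 16/A (g(A) = -56 + 8*(-2/A) = -56 - 16/A)
j(R, W) = R + W
X(G) = -7904/35 (X(G) = ((0 + 5) - 1)*(-56 - 16/(-1 + 6²)) = (5 - 1)*(-56 - 16/(-1 + 36)) = 4*(-56 - 16/35) = 4*(-1976/35) = -7904/35)
(-300 - 4) + X(9) = (-300 - 4) - 7904/35 = -304 - 7904/35 = -18544/35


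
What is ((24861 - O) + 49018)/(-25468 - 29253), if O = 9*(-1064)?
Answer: -83455/54721 ≈ -1.5251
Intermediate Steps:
O = -9576
((24861 - O) + 49018)/(-25468 - 29253) = ((24861 - 1*(-9576)) + 49018)/(-25468 - 29253) = ((24861 + 9576) + 49018)/(-54721) = (34437 + 49018)*(-1/54721) = 83455*(-1/54721) = -83455/54721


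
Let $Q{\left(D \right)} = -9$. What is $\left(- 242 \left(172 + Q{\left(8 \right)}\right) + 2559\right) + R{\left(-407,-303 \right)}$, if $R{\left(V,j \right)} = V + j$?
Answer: $-37597$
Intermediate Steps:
$\left(- 242 \left(172 + Q{\left(8 \right)}\right) + 2559\right) + R{\left(-407,-303 \right)} = \left(- 242 \left(172 - 9\right) + 2559\right) - 710 = \left(\left(-242\right) 163 + 2559\right) - 710 = \left(-39446 + 2559\right) - 710 = -36887 - 710 = -37597$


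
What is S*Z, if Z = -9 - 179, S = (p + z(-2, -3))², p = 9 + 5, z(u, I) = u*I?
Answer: -75200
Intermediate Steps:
z(u, I) = I*u
p = 14
S = 400 (S = (14 - 3*(-2))² = (14 + 6)² = 20² = 400)
Z = -188
S*Z = 400*(-188) = -75200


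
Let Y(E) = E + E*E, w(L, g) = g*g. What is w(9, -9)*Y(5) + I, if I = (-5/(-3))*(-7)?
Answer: 7255/3 ≈ 2418.3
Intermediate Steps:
w(L, g) = g**2
Y(E) = E + E**2
I = -35/3 (I = -1/3*(-5)*(-7) = (5/3)*(-7) = -35/3 ≈ -11.667)
w(9, -9)*Y(5) + I = (-9)**2*(5*(1 + 5)) - 35/3 = 81*(5*6) - 35/3 = 81*30 - 35/3 = 2430 - 35/3 = 7255/3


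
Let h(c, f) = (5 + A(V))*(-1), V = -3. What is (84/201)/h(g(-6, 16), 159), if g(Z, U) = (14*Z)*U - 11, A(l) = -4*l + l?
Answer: -2/67 ≈ -0.029851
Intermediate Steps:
A(l) = -3*l
g(Z, U) = -11 + 14*U*Z (g(Z, U) = 14*U*Z - 11 = -11 + 14*U*Z)
h(c, f) = -14 (h(c, f) = (5 - 3*(-3))*(-1) = (5 + 9)*(-1) = 14*(-1) = -14)
(84/201)/h(g(-6, 16), 159) = (84/201)/(-14) = (84*(1/201))*(-1/14) = (28/67)*(-1/14) = -2/67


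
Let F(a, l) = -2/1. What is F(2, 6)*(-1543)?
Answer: 3086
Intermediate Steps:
F(a, l) = -2 (F(a, l) = -2*1 = -2)
F(2, 6)*(-1543) = -2*(-1543) = 3086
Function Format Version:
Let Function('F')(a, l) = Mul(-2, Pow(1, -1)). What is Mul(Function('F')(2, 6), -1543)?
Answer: 3086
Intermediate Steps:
Function('F')(a, l) = -2 (Function('F')(a, l) = Mul(-2, 1) = -2)
Mul(Function('F')(2, 6), -1543) = Mul(-2, -1543) = 3086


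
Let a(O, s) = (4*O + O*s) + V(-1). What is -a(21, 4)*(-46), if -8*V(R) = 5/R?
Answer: 31027/4 ≈ 7756.8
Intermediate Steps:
V(R) = -5/(8*R)
a(O, s) = 5/8 + 4*O + O*s (a(O, s) = (4*O + O*s) - 5/8/(-1) = (4*O + O*s) - 5/8*(-1) = (4*O + O*s) + 5/8 = 5/8 + 4*O + O*s)
-a(21, 4)*(-46) = -(5/8 + 4*21 + 21*4)*(-46) = -(5/8 + 84 + 84)*(-46) = -1*1349/8*(-46) = -1349/8*(-46) = 31027/4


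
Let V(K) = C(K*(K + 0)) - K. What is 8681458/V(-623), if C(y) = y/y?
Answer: 4340729/312 ≈ 13913.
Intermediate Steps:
C(y) = 1
V(K) = 1 - K
8681458/V(-623) = 8681458/(1 - 1*(-623)) = 8681458/(1 + 623) = 8681458/624 = 8681458*(1/624) = 4340729/312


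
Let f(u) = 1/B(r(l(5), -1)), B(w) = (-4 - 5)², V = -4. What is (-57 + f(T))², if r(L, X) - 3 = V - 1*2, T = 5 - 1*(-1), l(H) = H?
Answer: 21307456/6561 ≈ 3247.6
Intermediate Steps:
T = 6 (T = 5 + 1 = 6)
r(L, X) = -3 (r(L, X) = 3 + (-4 - 1*2) = 3 + (-4 - 2) = 3 - 6 = -3)
B(w) = 81 (B(w) = (-9)² = 81)
f(u) = 1/81
(-57 + f(T))² = (-57 + 1/81)² = (-4616/81)² = 21307456/6561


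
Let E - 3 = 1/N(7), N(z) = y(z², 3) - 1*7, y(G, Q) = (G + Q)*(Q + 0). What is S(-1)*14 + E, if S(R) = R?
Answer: -1638/149 ≈ -10.993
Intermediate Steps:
y(G, Q) = Q*(G + Q) (y(G, Q) = (G + Q)*Q = Q*(G + Q))
N(z) = 2 + 3*z² (N(z) = 3*(z² + 3) - 1*7 = 3*(3 + z²) - 7 = (9 + 3*z²) - 7 = 2 + 3*z²)
E = 448/149 (E = 3 + 1/(2 + 3*7²) = 3 + 1/(2 + 3*49) = 3 + 1/(2 + 147) = 3 + 1/149 = 448/149 ≈ 3.0067)
S(-1)*14 + E = -1*14 + 448/149 = -14 + 448/149 = -1638/149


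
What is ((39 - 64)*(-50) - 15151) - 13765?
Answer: -27666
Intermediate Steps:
((39 - 64)*(-50) - 15151) - 13765 = (-25*(-50) - 15151) - 13765 = (1250 - 15151) - 13765 = -13901 - 13765 = -27666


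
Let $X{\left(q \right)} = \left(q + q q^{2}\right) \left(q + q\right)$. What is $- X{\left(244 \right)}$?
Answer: $-7089189664$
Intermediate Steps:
$X{\left(q \right)} = 2 q \left(q + q^{3}\right)$ ($X{\left(q \right)} = \left(q + q^{3}\right) 2 q = 2 q \left(q + q^{3}\right)$)
$- X{\left(244 \right)} = - 2 \cdot 244^{2} \left(1 + 244^{2}\right) = - 2 \cdot 59536 \left(1 + 59536\right) = - 2 \cdot 59536 \cdot 59537 = \left(-1\right) 7089189664 = -7089189664$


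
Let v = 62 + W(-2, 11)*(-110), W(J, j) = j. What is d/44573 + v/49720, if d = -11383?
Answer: -154283141/554042390 ≈ -0.27847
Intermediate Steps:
v = -1148 (v = 62 + 11*(-110) = 62 - 1210 = -1148)
d/44573 + v/49720 = -11383/44573 - 1148/49720 = -11383*1/44573 - 1148*1/49720 = -11383/44573 - 287/12430 = -154283141/554042390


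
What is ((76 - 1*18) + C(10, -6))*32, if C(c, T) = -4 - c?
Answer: 1408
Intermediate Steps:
((76 - 1*18) + C(10, -6))*32 = ((76 - 1*18) + (-4 - 1*10))*32 = ((76 - 18) + (-4 - 10))*32 = (58 - 14)*32 = 44*32 = 1408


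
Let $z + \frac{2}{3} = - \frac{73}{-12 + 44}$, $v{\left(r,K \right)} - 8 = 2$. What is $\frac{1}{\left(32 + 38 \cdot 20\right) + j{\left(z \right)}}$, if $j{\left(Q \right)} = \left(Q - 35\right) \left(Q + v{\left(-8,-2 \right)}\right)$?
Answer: $\frac{9216}{4832761} \approx 0.001907$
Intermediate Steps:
$v{\left(r,K \right)} = 10$ ($v{\left(r,K \right)} = 8 + 2 = 10$)
$z = - \frac{283}{96}$ ($z = - \frac{2}{3} - \frac{73}{-12 + 44} = - \frac{2}{3} - \frac{73}{32} = - \frac{283}{96} \approx -2.9479$)
$j{\left(Q \right)} = \left(-35 + Q\right) \left(10 + Q\right)$ ($j{\left(Q \right)} = \left(Q - 35\right) \left(Q + 10\right) = \left(-35 + Q\right) \left(10 + Q\right)$)
$\frac{1}{\left(32 + 38 \cdot 20\right) + j{\left(z \right)}} = \frac{1}{\left(32 + 38 \cdot 20\right) - \left(\frac{26525}{96} - \frac{80089}{9216}\right)} = \frac{1}{\left(32 + 760\right) + \left(-350 + \frac{80089}{9216} + \frac{7075}{96}\right)} = \frac{1}{792 - \frac{2466311}{9216}} = \frac{1}{\frac{4832761}{9216}} = \frac{9216}{4832761}$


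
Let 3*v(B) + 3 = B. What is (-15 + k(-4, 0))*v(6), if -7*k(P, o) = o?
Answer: -15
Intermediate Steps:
v(B) = -1 + B/3
k(P, o) = -o/7
(-15 + k(-4, 0))*v(6) = (-15 - ⅐*0)*(-1 + (⅓)*6) = (-15 + 0)*(-1 + 2) = -15*1 = -15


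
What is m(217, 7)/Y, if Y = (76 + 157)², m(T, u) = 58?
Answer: 58/54289 ≈ 0.0010684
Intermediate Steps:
Y = 54289 (Y = 233² = 54289)
m(217, 7)/Y = 58/54289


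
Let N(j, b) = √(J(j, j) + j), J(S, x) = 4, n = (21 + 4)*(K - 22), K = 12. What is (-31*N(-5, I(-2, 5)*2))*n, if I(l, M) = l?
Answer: 7750*I ≈ 7750.0*I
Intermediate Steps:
n = -250 (n = (21 + 4)*(12 - 22) = 25*(-10) = -250)
N(j, b) = √(4 + j)
(-31*N(-5, I(-2, 5)*2))*n = -31*√(4 - 5)*(-250) = -31*I*(-250) = 7750*I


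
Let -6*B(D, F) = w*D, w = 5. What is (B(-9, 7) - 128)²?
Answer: 58081/4 ≈ 14520.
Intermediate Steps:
B(D, F) = -5*D/6
(B(-9, 7) - 128)² = (-⅚*(-9) - 128)² = (15/2 - 128)² = (-241/2)² = 58081/4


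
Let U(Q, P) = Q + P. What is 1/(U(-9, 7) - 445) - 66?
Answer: -29503/447 ≈ -66.002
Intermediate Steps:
U(Q, P) = P + Q
1/(U(-9, 7) - 445) - 66 = 1/((7 - 9) - 445) - 66 = 1/(-2 - 445) - 66 = 1/(-447) - 66 = -1/447 - 66 = -29503/447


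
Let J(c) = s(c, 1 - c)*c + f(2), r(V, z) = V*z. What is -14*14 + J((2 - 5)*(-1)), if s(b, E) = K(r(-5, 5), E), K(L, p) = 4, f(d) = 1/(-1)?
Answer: -185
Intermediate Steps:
f(d) = -1
s(b, E) = 4
J(c) = -1 + 4*c (J(c) = 4*c - 1 = -1 + 4*c)
-14*14 + J((2 - 5)*(-1)) = -14*14 + (-1 + 4*((2 - 5)*(-1))) = -196 + (-1 + 4*(-3*(-1))) = -196 + (-1 + 4*3) = -196 + (-1 + 12) = -196 + 11 = -185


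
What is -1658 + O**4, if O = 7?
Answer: 743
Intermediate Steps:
-1658 + O**4 = -1658 + 7**4 = -1658 + 2401 = 743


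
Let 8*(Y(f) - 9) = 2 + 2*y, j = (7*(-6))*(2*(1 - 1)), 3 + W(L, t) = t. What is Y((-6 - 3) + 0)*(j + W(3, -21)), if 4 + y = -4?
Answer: -174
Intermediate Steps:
W(L, t) = -3 + t
j = 0 (j = -84*0 = -42*0 = 0)
y = -8 (y = -4 - 4 = -8)
Y(f) = 29/4 (Y(f) = 9 + (2 + 2*(-8))/8 = 9 + (2 - 16)/8 = 9 + (1/8)*(-14) = 9 - 7/4 = 29/4)
Y((-6 - 3) + 0)*(j + W(3, -21)) = 29*(0 + (-3 - 21))/4 = 29*(0 - 24)/4 = (29/4)*(-24) = -174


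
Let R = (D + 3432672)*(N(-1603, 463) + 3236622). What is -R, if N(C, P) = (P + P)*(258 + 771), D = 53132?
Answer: -14603692198704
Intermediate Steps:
N(C, P) = 2058*P (N(C, P) = (2*P)*1029 = 2058*P)
R = 14603692198704 (R = (53132 + 3432672)*(2058*463 + 3236622) = 3485804*(952854 + 3236622) = 3485804*4189476 = 14603692198704)
-R = -1*14603692198704 = -14603692198704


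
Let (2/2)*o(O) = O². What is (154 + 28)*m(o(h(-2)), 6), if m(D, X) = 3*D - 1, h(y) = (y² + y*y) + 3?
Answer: 65884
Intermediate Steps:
h(y) = 3 + 2*y² (h(y) = (y² + y²) + 3 = 2*y² + 3 = 3 + 2*y²)
o(O) = O²
m(D, X) = -1 + 3*D
(154 + 28)*m(o(h(-2)), 6) = (154 + 28)*(-1 + 3*(3 + 2*(-2)²)²) = 182*(-1 + 3*(3 + 2*4)²) = 182*(-1 + 3*(3 + 8)²) = 182*(-1 + 3*11²) = 182*(-1 + 3*121) = 182*(-1 + 363) = 182*362 = 65884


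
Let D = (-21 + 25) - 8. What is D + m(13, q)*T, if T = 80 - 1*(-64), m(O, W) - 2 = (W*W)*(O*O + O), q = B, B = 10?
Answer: 2621084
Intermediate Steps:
q = 10
D = -4 (D = 4 - 8 = -4)
m(O, W) = 2 + W**2*(O + O**2) (m(O, W) = 2 + (W*W)*(O*O + O) = 2 + W**2*(O**2 + O) = 2 + W**2*(O + O**2))
T = 144 (T = 80 + 64 = 144)
D + m(13, q)*T = -4 + (2 + 13*10**2 + 13**2*10**2)*144 = -4 + (2 + 13*100 + 169*100)*144 = -4 + (2 + 1300 + 16900)*144 = -4 + 18202*144 = -4 + 2621088 = 2621084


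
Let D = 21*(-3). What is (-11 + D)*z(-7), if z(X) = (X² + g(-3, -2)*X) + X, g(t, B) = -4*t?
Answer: 3108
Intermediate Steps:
D = -63
z(X) = X² + 13*X (z(X) = (X² + (-4*(-3))*X) + X = (X² + 12*X) + X = X² + 13*X)
(-11 + D)*z(-7) = (-11 - 63)*(-7*(13 - 7)) = -(-518)*6 = -74*(-42) = 3108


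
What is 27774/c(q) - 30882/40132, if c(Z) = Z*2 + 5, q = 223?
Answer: 550349193/9049766 ≈ 60.814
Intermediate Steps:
c(Z) = 5 + 2*Z (c(Z) = 2*Z + 5 = 5 + 2*Z)
27774/c(q) - 30882/40132 = 27774/(5 + 2*223) - 30882/40132 = 27774/(5 + 446) - 30882*1/40132 = 27774/451 - 15441/20066 = 550349193/9049766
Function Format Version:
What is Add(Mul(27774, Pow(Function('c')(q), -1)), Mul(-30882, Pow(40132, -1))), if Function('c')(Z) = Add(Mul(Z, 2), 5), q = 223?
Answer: Rational(550349193, 9049766) ≈ 60.814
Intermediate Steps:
Function('c')(Z) = Add(5, Mul(2, Z)) (Function('c')(Z) = Add(Mul(2, Z), 5) = Add(5, Mul(2, Z)))
Add(Mul(27774, Pow(Function('c')(q), -1)), Mul(-30882, Pow(40132, -1))) = Add(Mul(27774, Pow(Add(5, Mul(2, 223)), -1)), Mul(-30882, Pow(40132, -1))) = Add(Mul(27774, Pow(Add(5, 446), -1)), Mul(-30882, Rational(1, 40132))) = Add(Mul(27774, Pow(451, -1)), Rational(-15441, 20066)) = Add(Mul(27774, Rational(1, 451)), Rational(-15441, 20066)) = Add(Rational(27774, 451), Rational(-15441, 20066)) = Rational(550349193, 9049766)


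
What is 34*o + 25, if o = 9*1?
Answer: 331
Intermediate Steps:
o = 9
34*o + 25 = 34*9 + 25 = 306 + 25 = 331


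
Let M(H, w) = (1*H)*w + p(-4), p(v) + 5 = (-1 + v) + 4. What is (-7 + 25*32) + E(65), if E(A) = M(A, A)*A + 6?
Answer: 275034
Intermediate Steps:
p(v) = -2 + v (p(v) = -5 + ((-1 + v) + 4) = -5 + (3 + v) = -2 + v)
M(H, w) = -6 + H*w (M(H, w) = (1*H)*w + (-2 - 4) = H*w - 6 = -6 + H*w)
E(A) = 6 + A*(-6 + A²) (E(A) = (-6 + A*A)*A + 6 = (-6 + A²)*A + 6 = A*(-6 + A²) + 6 = 6 + A*(-6 + A²))
(-7 + 25*32) + E(65) = (-7 + 25*32) + (6 + 65*(-6 + 65²)) = (-7 + 800) + (6 + 65*(-6 + 4225)) = 793 + (6 + 65*4219) = 793 + (6 + 274235) = 793 + 274241 = 275034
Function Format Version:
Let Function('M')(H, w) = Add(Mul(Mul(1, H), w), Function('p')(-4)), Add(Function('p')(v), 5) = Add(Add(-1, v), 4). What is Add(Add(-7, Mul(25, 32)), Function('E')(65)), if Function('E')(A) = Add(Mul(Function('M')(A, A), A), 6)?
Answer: 275034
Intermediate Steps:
Function('p')(v) = Add(-2, v) (Function('p')(v) = Add(-5, Add(Add(-1, v), 4)) = Add(-5, Add(3, v)) = Add(-2, v))
Function('M')(H, w) = Add(-6, Mul(H, w)) (Function('M')(H, w) = Add(Mul(Mul(1, H), w), Add(-2, -4)) = Add(Mul(H, w), -6) = Add(-6, Mul(H, w)))
Function('E')(A) = Add(6, Mul(A, Add(-6, Pow(A, 2)))) (Function('E')(A) = Add(Mul(Add(-6, Mul(A, A)), A), 6) = Add(Mul(Add(-6, Pow(A, 2)), A), 6) = Add(Mul(A, Add(-6, Pow(A, 2))), 6) = Add(6, Mul(A, Add(-6, Pow(A, 2)))))
Add(Add(-7, Mul(25, 32)), Function('E')(65)) = Add(Add(-7, Mul(25, 32)), Add(6, Mul(65, Add(-6, Pow(65, 2))))) = Add(Add(-7, 800), Add(6, Mul(65, Add(-6, 4225)))) = Add(793, Add(6, Mul(65, 4219))) = Add(793, Add(6, 274235)) = Add(793, 274241) = 275034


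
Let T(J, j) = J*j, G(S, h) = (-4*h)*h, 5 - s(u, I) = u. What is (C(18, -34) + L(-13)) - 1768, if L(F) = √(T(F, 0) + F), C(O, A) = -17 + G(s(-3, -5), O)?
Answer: -3081 + I*√13 ≈ -3081.0 + 3.6056*I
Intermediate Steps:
s(u, I) = 5 - u
G(S, h) = -4*h²
C(O, A) = -17 - 4*O²
L(F) = √F (L(F) = √(F*0 + F) = √(0 + F) = √F)
(C(18, -34) + L(-13)) - 1768 = ((-17 - 4*18²) + √(-13)) - 1768 = ((-17 - 4*324) + I*√13) - 1768 = ((-17 - 1296) + I*√13) - 1768 = (-1313 + I*√13) - 1768 = -3081 + I*√13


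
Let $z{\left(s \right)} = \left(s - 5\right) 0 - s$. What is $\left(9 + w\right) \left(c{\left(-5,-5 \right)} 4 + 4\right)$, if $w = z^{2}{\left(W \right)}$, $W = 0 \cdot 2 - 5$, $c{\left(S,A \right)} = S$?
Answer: $-544$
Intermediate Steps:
$W = -5$ ($W = 0 - 5 = -5$)
$z{\left(s \right)} = - s$ ($z{\left(s \right)} = \left(-5 + s\right) 0 - s = 0 - s = - s$)
$w = 25$ ($w = \left(\left(-1\right) \left(-5\right)\right)^{2} = 5^{2} = 25$)
$\left(9 + w\right) \left(c{\left(-5,-5 \right)} 4 + 4\right) = \left(9 + 25\right) \left(\left(-5\right) 4 + 4\right) = 34 \left(-20 + 4\right) = 34 \left(-16\right) = -544$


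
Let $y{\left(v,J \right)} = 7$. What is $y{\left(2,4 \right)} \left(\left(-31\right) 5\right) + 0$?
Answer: $-1085$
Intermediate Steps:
$y{\left(2,4 \right)} \left(\left(-31\right) 5\right) + 0 = 7 \left(\left(-31\right) 5\right) + 0 = 7 \left(-155\right) + 0 = -1085 + 0 = -1085$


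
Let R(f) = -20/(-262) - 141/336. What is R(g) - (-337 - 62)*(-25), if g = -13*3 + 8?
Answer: -146358237/14672 ≈ -9975.3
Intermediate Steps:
g = -31 (g = -39 + 8 = -31)
R(f) = -5037/14672 (R(f) = -20*(-1/262) - 141*1/336 = 10/131 - 47/112 = -5037/14672)
R(g) - (-337 - 62)*(-25) = -5037/14672 - (-337 - 62)*(-25) = -5037/14672 - (-399)*(-25) = -5037/14672 - 1*9975 = -5037/14672 - 9975 = -146358237/14672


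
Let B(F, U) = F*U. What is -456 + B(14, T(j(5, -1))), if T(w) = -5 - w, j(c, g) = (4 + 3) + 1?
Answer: -638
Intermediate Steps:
j(c, g) = 8 (j(c, g) = 7 + 1 = 8)
-456 + B(14, T(j(5, -1))) = -456 + 14*(-5 - 1*8) = -456 + 14*(-5 - 8) = -456 + 14*(-13) = -456 - 182 = -638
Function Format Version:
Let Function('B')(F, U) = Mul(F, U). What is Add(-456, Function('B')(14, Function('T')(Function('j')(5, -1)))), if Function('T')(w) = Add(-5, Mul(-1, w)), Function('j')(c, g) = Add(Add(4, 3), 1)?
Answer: -638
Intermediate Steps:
Function('j')(c, g) = 8 (Function('j')(c, g) = Add(7, 1) = 8)
Add(-456, Function('B')(14, Function('T')(Function('j')(5, -1)))) = Add(-456, Mul(14, Add(-5, Mul(-1, 8)))) = Add(-456, Mul(14, Add(-5, -8))) = Add(-456, Mul(14, -13)) = Add(-456, -182) = -638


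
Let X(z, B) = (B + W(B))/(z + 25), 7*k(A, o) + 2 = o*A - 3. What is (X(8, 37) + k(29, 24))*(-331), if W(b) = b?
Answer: -7719251/231 ≈ -33417.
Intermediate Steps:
k(A, o) = -5/7 + A*o/7 (k(A, o) = -2/7 + (o*A - 3)/7 = -2/7 + (A*o - 3)/7 = -2/7 + (-3 + A*o)/7 = -2/7 + (-3/7 + A*o/7) = -5/7 + A*o/7)
X(z, B) = 2*B/(25 + z) (X(z, B) = (B + B)/(z + 25) = (2*B)/(25 + z) = 2*B/(25 + z))
(X(8, 37) + k(29, 24))*(-331) = (2*37/(25 + 8) + (-5/7 + (1/7)*29*24))*(-331) = (2*37/33 + (-5/7 + 696/7))*(-331) = (2*37*(1/33) + 691/7)*(-331) = (74/33 + 691/7)*(-331) = (23321/231)*(-331) = -7719251/231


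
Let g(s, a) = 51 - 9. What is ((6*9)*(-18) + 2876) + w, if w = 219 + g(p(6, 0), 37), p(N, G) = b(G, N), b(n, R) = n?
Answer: 2165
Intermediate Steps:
p(N, G) = G
g(s, a) = 42
w = 261 (w = 219 + 42 = 261)
((6*9)*(-18) + 2876) + w = ((6*9)*(-18) + 2876) + 261 = (54*(-18) + 2876) + 261 = (-972 + 2876) + 261 = 1904 + 261 = 2165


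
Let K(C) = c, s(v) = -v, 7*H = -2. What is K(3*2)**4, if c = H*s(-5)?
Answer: 10000/2401 ≈ 4.1649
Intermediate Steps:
H = -2/7 (H = (1/7)*(-2) = -2/7 ≈ -0.28571)
c = -10/7 (c = -(-2)*(-5)/7 = -2/7*5 = -10/7 ≈ -1.4286)
K(C) = -10/7
K(3*2)**4 = (-10/7)**4 = 10000/2401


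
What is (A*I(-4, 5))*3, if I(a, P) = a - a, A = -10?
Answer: 0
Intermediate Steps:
I(a, P) = 0
(A*I(-4, 5))*3 = -10*0*3 = 0*3 = 0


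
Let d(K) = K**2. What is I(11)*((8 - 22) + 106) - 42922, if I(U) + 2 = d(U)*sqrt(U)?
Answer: -43106 + 11132*sqrt(11) ≈ -6185.3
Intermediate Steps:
I(U) = -2 + U**(5/2) (I(U) = -2 + U**2*sqrt(U) = -2 + U**(5/2))
I(11)*((8 - 22) + 106) - 42922 = (-2 + 11**(5/2))*((8 - 22) + 106) - 42922 = (-2 + 121*sqrt(11))*(-14 + 106) - 42922 = (-2 + 121*sqrt(11))*92 - 42922 = (-184 + 11132*sqrt(11)) - 42922 = -43106 + 11132*sqrt(11)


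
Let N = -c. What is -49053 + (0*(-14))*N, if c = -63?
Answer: -49053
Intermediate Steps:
N = 63 (N = -1*(-63) = 63)
-49053 + (0*(-14))*N = -49053 + (0*(-14))*63 = -49053 + 0*63 = -49053 + 0 = -49053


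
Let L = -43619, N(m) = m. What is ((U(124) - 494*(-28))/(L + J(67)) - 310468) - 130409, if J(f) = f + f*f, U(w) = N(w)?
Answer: -5740664069/13021 ≈ -4.4088e+5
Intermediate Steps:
U(w) = w
J(f) = f + f**2
((U(124) - 494*(-28))/(L + J(67)) - 310468) - 130409 = ((124 - 494*(-28))/(-43619 + 67*(1 + 67)) - 310468) - 130409 = ((124 + 13832)/(-43619 + 67*68) - 310468) - 130409 = (13956/(-43619 + 4556) - 310468) - 130409 = (13956/(-39063) - 310468) - 130409 = (13956*(-1/39063) - 310468) - 130409 = (-4652/13021 - 310468) - 130409 = -4042608480/13021 - 130409 = -5740664069/13021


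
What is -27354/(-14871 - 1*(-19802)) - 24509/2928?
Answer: -200946391/14437968 ≈ -13.918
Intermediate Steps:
-27354/(-14871 - 1*(-19802)) - 24509/2928 = -27354/(-14871 + 19802) - 24509*1/2928 = -27354/4931 - 24509/2928 = -200946391/14437968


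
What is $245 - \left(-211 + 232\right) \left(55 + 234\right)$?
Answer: $-5824$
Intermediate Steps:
$245 - \left(-211 + 232\right) \left(55 + 234\right) = 245 - 21 \cdot 289 = 245 - 6069 = -5824$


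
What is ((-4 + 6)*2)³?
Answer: 64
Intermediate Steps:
((-4 + 6)*2)³ = (2*2)³ = 4³ = 64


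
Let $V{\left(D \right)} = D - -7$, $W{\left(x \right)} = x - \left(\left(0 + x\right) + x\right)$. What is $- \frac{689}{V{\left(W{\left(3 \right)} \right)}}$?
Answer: $- \frac{689}{4} \approx -172.25$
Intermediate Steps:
$W{\left(x \right)} = - x$ ($W{\left(x \right)} = x - \left(x + x\right) = x - 2 x = - x$)
$V{\left(D \right)} = 7 + D$ ($V{\left(D \right)} = D + 7 = 7 + D$)
$- \frac{689}{V{\left(W{\left(3 \right)} \right)}} = - \frac{689}{7 - 3} = - \frac{689}{4}$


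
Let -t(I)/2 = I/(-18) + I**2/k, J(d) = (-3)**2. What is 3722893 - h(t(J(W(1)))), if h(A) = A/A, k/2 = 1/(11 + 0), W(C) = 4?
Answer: 3722892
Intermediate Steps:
J(d) = 9
k = 2/11 (k = 2/(11 + 0) = 2/11 ≈ 0.18182)
t(I) = -11*I**2 + I/9 (t(I) = -2*(I/(-18) + I**2/(2/11)) = -2*(I*(-1/18) + I**2*(11/2)) = -2*(-I/18 + 11*I**2/2) = -11*I**2 + I/9)
h(A) = 1
3722893 - h(t(J(W(1)))) = 3722893 - 1*1 = 3722893 - 1 = 3722892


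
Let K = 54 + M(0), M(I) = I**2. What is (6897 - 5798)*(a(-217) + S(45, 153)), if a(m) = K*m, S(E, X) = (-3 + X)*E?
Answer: -5459832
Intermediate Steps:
K = 54 (K = 54 + 0**2 = 54 + 0 = 54)
S(E, X) = E*(-3 + X)
a(m) = 54*m
(6897 - 5798)*(a(-217) + S(45, 153)) = (6897 - 5798)*(54*(-217) + 45*(-3 + 153)) = 1099*(-11718 + 45*150) = 1099*(-11718 + 6750) = 1099*(-4968) = -5459832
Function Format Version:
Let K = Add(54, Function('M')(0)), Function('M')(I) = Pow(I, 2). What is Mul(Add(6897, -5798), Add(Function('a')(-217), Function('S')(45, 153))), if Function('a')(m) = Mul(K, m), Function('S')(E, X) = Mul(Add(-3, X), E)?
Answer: -5459832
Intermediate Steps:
K = 54 (K = Add(54, Pow(0, 2)) = Add(54, 0) = 54)
Function('S')(E, X) = Mul(E, Add(-3, X))
Function('a')(m) = Mul(54, m)
Mul(Add(6897, -5798), Add(Function('a')(-217), Function('S')(45, 153))) = Mul(Add(6897, -5798), Add(Mul(54, -217), Mul(45, Add(-3, 153)))) = Mul(1099, Add(-11718, Mul(45, 150))) = Mul(1099, Add(-11718, 6750)) = Mul(1099, -4968) = -5459832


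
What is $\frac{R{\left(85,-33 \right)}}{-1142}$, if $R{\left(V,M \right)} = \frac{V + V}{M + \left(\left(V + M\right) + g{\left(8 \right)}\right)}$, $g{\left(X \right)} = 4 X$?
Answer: $- \frac{5}{1713} \approx -0.0029189$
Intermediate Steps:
$R{\left(V,M \right)} = \frac{2 V}{32 + V + 2 M}$ ($R{\left(V,M \right)} = \frac{V + V}{M + \left(\left(V + M\right) + 4 \cdot 8\right)} = \frac{2 V}{M + \left(\left(M + V\right) + 32\right)} = \frac{2 V}{M + \left(32 + M + V\right)} = \frac{2 V}{32 + V + 2 M}$)
$\frac{R{\left(85,-33 \right)}}{-1142} = \frac{2 \cdot 85 \frac{1}{32 + 85 + 2 \left(-33\right)}}{-1142} = 2 \cdot 85 \frac{1}{32 + 85 - 66} \left(- \frac{1}{1142}\right) = 2 \cdot 85 \cdot \frac{1}{51} \left(- \frac{1}{1142}\right) = \frac{10}{3} \left(- \frac{1}{1142}\right) = - \frac{5}{1713}$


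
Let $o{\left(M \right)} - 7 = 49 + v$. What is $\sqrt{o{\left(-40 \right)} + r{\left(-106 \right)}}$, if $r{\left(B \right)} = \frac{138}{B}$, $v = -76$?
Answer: $\frac{i \sqrt{59837}}{53} \approx 4.6154 i$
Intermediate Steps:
$o{\left(M \right)} = -20$ ($o{\left(M \right)} = 7 + \left(49 - 76\right) = 7 - 27 = -20$)
$\sqrt{o{\left(-40 \right)} + r{\left(-106 \right)}} = \sqrt{-20 + \frac{138}{-106}} = \sqrt{-20 + 138 \left(- \frac{1}{106}\right)} = \sqrt{-20 - \frac{69}{53}} = \sqrt{- \frac{1129}{53}} = \frac{i \sqrt{59837}}{53}$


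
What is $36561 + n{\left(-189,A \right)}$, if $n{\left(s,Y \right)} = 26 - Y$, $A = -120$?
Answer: $36707$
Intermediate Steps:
$36561 + n{\left(-189,A \right)} = 36561 + \left(26 - -120\right) = 36561 + \left(26 + 120\right) = 36561 + 146 = 36707$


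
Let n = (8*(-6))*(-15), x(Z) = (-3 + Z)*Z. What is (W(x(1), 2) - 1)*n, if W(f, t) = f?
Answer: -2160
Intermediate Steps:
x(Z) = Z*(-3 + Z)
n = 720 (n = -48*(-15) = 720)
(W(x(1), 2) - 1)*n = (1*(-3 + 1) - 1)*720 = (1*(-2) - 1)*720 = (-2 - 1)*720 = -3*720 = -2160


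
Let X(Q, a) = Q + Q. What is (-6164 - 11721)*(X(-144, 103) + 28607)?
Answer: -506485315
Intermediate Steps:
X(Q, a) = 2*Q
(-6164 - 11721)*(X(-144, 103) + 28607) = (-6164 - 11721)*(2*(-144) + 28607) = -17885*(-288 + 28607) = -17885*28319 = -506485315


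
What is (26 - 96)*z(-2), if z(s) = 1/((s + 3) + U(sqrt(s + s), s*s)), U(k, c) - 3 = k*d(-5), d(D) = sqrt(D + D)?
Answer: 35/3 + 35*sqrt(10)/6 ≈ 30.113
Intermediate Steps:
d(D) = sqrt(2)*sqrt(D) (d(D) = sqrt(2*D) = sqrt(2)*sqrt(D))
U(k, c) = 3 + I*k*sqrt(10) (U(k, c) = 3 + k*(sqrt(2)*sqrt(-5)) = 3 + k*(sqrt(2)*(I*sqrt(5))) = 3 + k*(I*sqrt(10)) = 3 + I*k*sqrt(10))
z(s) = 1/(6 + s + 2*I*sqrt(5)*sqrt(s)) (z(s) = 1/((s + 3) + (3 + I*sqrt(s + s)*sqrt(10))) = 1/((3 + s) + (3 + I*sqrt(2*s)*sqrt(10))) = 1/((3 + s) + (3 + I*(sqrt(2)*sqrt(s))*sqrt(10))) = 1/((3 + s) + (3 + 2*I*sqrt(5)*sqrt(s))) = 1/(6 + s + 2*I*sqrt(5)*sqrt(s)))
(26 - 96)*z(-2) = (26 - 96)/(6 - 2 + 2*I*sqrt(5)*sqrt(-2)) = -70/(6 - 2 + 2*I*sqrt(5)*(I*sqrt(2))) = -70/(6 - 2 - 2*sqrt(10)) = -70/(4 - 2*sqrt(10))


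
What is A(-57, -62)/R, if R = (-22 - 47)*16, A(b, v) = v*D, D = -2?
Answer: -31/276 ≈ -0.11232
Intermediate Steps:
A(b, v) = -2*v (A(b, v) = v*(-2) = -2*v)
R = -1104 (R = -69*16 = -1104)
A(-57, -62)/R = -2*(-62)/(-1104) = 124*(-1/1104) = -31/276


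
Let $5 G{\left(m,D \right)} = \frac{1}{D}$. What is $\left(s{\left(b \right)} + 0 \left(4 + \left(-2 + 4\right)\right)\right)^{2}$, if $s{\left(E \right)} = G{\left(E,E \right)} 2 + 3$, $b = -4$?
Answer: $\frac{841}{100} \approx 8.41$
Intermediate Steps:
$G{\left(m,D \right)} = \frac{1}{5 D}$
$s{\left(E \right)} = 3 + \frac{2}{5 E}$ ($s{\left(E \right)} = \frac{1}{5 E} 2 + 3 = \frac{2}{5 E} + 3 = 3 + \frac{2}{5 E}$)
$\left(s{\left(b \right)} + 0 \left(4 + \left(-2 + 4\right)\right)\right)^{2} = \left(\left(3 + \frac{2}{5 \left(-4\right)}\right) + 0 \left(4 + \left(-2 + 4\right)\right)\right)^{2} = \left(\left(3 + \frac{2}{5} \left(- \frac{1}{4}\right)\right) + 0 \left(4 + 2\right)\right)^{2} = \left(\left(3 - \frac{1}{10}\right) + 0 \cdot 6\right)^{2} = \left(\frac{29}{10} + 0\right)^{2} = \left(\frac{29}{10}\right)^{2} = \frac{841}{100}$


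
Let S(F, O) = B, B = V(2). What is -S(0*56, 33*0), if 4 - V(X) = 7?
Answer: 3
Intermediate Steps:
V(X) = -3 (V(X) = 4 - 1*7 = 4 - 7 = -3)
B = -3
S(F, O) = -3
-S(0*56, 33*0) = -1*(-3) = 3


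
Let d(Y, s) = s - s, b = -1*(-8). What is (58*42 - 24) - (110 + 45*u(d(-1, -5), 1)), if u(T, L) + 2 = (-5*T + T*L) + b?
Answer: 2032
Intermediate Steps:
b = 8
d(Y, s) = 0
u(T, L) = 6 - 5*T + L*T (u(T, L) = -2 + ((-5*T + T*L) + 8) = -2 + ((-5*T + L*T) + 8) = -2 + (8 - 5*T + L*T) = 6 - 5*T + L*T)
(58*42 - 24) - (110 + 45*u(d(-1, -5), 1)) = (58*42 - 24) - (110 + 45*(6 - 5*0 + 1*0)) = (2436 - 24) - (110 + 45*(6 + 0 + 0)) = 2412 - (110 + 45*6) = 2412 - (110 + 270) = 2412 - 1*380 = 2412 - 380 = 2032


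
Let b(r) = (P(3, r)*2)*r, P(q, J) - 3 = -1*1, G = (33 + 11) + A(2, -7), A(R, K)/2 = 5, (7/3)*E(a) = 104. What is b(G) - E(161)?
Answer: 1200/7 ≈ 171.43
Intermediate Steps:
E(a) = 312/7 (E(a) = (3/7)*104 = 312/7)
A(R, K) = 10 (A(R, K) = 2*5 = 10)
G = 54 (G = (33 + 11) + 10 = 44 + 10 = 54)
P(q, J) = 2 (P(q, J) = 3 - 1*1 = 3 - 1 = 2)
b(r) = 4*r (b(r) = (2*2)*r = 4*r)
b(G) - E(161) = 4*54 - 1*312/7 = 216 - 312/7 = 1200/7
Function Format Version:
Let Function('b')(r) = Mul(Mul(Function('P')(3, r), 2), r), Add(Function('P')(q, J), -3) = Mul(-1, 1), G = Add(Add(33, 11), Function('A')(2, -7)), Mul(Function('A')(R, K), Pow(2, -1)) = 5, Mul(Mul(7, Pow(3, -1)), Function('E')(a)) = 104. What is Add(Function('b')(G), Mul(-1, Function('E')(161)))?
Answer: Rational(1200, 7) ≈ 171.43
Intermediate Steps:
Function('E')(a) = Rational(312, 7) (Function('E')(a) = Mul(Rational(3, 7), 104) = Rational(312, 7))
Function('A')(R, K) = 10 (Function('A')(R, K) = Mul(2, 5) = 10)
G = 54 (G = Add(Add(33, 11), 10) = Add(44, 10) = 54)
Function('P')(q, J) = 2 (Function('P')(q, J) = Add(3, Mul(-1, 1)) = Add(3, -1) = 2)
Function('b')(r) = Mul(4, r) (Function('b')(r) = Mul(Mul(2, 2), r) = Mul(4, r))
Add(Function('b')(G), Mul(-1, Function('E')(161))) = Add(Mul(4, 54), Mul(-1, Rational(312, 7))) = Add(216, Rational(-312, 7)) = Rational(1200, 7)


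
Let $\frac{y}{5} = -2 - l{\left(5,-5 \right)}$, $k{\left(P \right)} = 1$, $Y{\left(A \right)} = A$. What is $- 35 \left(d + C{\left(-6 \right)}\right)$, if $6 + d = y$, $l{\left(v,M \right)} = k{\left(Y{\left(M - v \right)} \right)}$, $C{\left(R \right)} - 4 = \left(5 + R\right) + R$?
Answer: $840$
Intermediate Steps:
$C{\left(R \right)} = 9 + 2 R$ ($C{\left(R \right)} = 4 + \left(\left(5 + R\right) + R\right) = 4 + \left(5 + 2 R\right) = 9 + 2 R$)
$l{\left(v,M \right)} = 1$
$y = -15$ ($y = 5 \left(-2 - 1\right) = 5 \left(-3\right) = -15$)
$d = -21$ ($d = -6 - 15 = -21$)
$- 35 \left(d + C{\left(-6 \right)}\right) = - 35 \left(-21 + \left(9 + 2 \left(-6\right)\right)\right) = - 35 \left(-21 + \left(9 - 12\right)\right) = - 35 \left(-21 - 3\right) = \left(-35\right) \left(-24\right) = 840$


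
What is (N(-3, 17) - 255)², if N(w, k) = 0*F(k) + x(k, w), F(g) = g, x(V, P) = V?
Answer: 56644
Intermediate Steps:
N(w, k) = k (N(w, k) = 0*k + k = 0 + k = k)
(N(-3, 17) - 255)² = (17 - 255)² = (-238)² = 56644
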